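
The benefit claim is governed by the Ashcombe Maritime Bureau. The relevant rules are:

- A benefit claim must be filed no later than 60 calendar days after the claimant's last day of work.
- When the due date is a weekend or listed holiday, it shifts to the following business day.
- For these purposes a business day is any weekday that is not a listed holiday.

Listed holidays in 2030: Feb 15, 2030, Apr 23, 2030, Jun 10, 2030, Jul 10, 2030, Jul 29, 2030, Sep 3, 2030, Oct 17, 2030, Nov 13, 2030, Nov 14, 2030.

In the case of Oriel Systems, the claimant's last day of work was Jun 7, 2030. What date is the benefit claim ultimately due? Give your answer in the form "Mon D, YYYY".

Aug 6, 2030

Adding 60 calendar days to Jun 7, 2030 gives Aug 6, 2030.
Aug 6, 2030 is a Tuesday and not a listed holiday, so it stands.
So the filing is due Aug 6, 2030.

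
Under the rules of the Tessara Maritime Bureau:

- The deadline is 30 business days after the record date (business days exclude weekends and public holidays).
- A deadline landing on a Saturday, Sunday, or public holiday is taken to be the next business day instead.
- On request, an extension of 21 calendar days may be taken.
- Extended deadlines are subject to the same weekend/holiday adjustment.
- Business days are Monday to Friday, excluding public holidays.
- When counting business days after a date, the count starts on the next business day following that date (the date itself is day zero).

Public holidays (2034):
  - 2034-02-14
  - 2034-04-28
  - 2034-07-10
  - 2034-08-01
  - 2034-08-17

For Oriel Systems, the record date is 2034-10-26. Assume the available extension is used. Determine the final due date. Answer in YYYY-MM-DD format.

2034-12-28

Starting the day after 2034-10-26 and counting 30 business days lands on 2034-12-07.
2034-12-07 is a Thursday and not a listed holiday, so it stands.
The 21-calendar-day extension moves the deadline from 2034-12-07 to 2034-12-28.
Since 2034-12-28 is a Thursday and not a holiday, the date is unchanged.
Deadline: 2034-12-28.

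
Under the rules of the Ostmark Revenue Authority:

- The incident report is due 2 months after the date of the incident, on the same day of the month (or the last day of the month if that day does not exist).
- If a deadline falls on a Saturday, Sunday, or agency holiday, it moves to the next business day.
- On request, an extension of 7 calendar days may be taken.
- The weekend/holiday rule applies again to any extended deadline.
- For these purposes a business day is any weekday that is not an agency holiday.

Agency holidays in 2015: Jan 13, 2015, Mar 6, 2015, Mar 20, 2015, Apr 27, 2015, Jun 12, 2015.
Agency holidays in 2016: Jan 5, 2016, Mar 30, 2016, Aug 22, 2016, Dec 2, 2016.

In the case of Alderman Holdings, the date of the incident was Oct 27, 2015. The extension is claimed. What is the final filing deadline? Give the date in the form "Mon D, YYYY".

Jan 4, 2016

2 months from Oct 27, 2015 is Dec 27, 2015.
Dec 27, 2015 is a Sunday, so it moves to the next business day, Dec 28, 2015 (Monday).
Add the 7 calendar-day extension to Dec 28, 2015: Jan 4, 2016.
Jan 4, 2016 falls on a Monday, which is a business day, so no adjustment is needed.
Deadline: Jan 4, 2016.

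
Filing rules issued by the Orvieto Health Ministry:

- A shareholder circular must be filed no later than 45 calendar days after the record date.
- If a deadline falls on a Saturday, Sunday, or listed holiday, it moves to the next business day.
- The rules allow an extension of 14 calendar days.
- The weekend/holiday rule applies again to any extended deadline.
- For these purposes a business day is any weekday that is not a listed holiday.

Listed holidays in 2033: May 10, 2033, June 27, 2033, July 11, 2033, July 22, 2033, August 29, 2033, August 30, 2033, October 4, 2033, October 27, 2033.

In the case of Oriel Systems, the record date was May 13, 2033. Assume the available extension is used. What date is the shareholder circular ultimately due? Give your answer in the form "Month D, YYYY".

Adding 45 calendar days to May 13, 2033 gives June 27, 2033.
June 27, 2033 is a listed holiday, so it moves to the next business day, June 28, 2033 (Tuesday).
Add the 14 calendar-day extension to June 28, 2033: July 12, 2033.
July 12, 2033 (Tuesday) is already a business day.
Final deadline: July 12, 2033.

July 12, 2033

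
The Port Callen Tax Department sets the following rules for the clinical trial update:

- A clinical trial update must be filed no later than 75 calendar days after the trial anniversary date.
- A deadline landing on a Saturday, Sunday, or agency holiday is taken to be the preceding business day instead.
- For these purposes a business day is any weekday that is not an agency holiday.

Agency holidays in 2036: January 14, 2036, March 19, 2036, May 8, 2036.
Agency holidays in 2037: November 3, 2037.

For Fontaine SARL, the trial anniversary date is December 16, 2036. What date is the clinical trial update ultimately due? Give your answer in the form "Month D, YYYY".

February 27, 2037

Adding 75 calendar days to December 16, 2036 gives March 1, 2037.
March 1, 2037 is a Sunday; the preceding business day is February 27, 2037 (Friday).
The final due date is February 27, 2037.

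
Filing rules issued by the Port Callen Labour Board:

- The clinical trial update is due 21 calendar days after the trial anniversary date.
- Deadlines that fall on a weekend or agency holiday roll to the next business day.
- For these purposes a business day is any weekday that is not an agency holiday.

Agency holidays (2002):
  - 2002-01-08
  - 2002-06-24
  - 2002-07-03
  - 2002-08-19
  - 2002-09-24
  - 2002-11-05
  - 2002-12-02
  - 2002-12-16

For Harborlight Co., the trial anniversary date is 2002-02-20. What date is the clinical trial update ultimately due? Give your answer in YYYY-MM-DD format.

2002-03-13

21 calendar days after 2002-02-20 is 2002-03-13.
Since 2002-03-13 is a Wednesday and not a holiday, the date is unchanged.
Final deadline: 2002-03-13.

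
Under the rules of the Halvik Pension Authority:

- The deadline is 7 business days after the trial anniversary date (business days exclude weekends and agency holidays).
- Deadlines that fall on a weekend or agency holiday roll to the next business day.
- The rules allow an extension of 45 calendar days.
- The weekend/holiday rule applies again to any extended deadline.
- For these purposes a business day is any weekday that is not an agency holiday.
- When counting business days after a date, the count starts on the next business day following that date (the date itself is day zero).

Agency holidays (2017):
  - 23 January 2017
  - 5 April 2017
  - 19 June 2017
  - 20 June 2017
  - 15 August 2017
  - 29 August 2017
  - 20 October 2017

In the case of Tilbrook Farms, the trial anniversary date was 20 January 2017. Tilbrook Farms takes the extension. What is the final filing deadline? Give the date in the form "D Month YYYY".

20 March 2017

7 business days after 20 January 2017, excluding weekends and holidays, is 1 February 2017.
1 February 2017 (Wednesday) is already a business day.
With the 45-day extension, 1 February 2017 becomes 18 March 2017.
18 March 2017 is a Saturday; the next business day is 20 March 2017 (Monday).
So the filing is due 20 March 2017.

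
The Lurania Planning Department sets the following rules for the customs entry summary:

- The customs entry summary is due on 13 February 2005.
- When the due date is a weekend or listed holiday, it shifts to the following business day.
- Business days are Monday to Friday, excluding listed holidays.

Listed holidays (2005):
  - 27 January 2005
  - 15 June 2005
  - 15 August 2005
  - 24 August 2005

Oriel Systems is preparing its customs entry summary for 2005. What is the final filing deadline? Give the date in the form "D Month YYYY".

14 February 2005

Start from the fixed due date, 13 February 2005.
13 February 2005 falls on a Sunday. Rolling to the next business day gives 14 February 2005, a Monday.
Deadline: 14 February 2005.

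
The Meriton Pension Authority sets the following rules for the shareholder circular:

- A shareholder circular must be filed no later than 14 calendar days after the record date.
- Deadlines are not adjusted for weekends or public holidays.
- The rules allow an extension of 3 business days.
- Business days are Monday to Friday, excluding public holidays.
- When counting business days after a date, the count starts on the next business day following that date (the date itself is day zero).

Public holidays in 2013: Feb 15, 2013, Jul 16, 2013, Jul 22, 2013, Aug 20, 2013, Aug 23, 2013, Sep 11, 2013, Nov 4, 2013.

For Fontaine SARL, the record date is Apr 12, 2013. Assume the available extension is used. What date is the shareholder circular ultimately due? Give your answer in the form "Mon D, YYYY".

Trigger date Apr 12, 2013 + 14 calendar days = Apr 26, 2013.
Apr 26, 2013 is a Friday; no weekend or holiday adjustment applies.
Counting 3 further business days from Apr 26, 2013 reaches May 1, 2013.
No adjustment is made for weekends or holidays, so May 1, 2013 stands.
Final deadline: May 1, 2013.

May 1, 2013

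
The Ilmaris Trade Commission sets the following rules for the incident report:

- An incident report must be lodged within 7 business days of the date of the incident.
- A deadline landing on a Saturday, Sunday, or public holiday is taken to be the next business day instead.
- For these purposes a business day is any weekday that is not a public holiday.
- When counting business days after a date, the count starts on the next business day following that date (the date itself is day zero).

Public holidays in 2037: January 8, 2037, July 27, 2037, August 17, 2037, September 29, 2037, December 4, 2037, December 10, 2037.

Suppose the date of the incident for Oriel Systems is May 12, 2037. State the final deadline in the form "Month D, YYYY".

Starting the day after May 12, 2037 and counting 7 business days lands on May 21, 2037.
May 21, 2037 is a Thursday and not a listed holiday, so it stands.
Final deadline: May 21, 2037.

May 21, 2037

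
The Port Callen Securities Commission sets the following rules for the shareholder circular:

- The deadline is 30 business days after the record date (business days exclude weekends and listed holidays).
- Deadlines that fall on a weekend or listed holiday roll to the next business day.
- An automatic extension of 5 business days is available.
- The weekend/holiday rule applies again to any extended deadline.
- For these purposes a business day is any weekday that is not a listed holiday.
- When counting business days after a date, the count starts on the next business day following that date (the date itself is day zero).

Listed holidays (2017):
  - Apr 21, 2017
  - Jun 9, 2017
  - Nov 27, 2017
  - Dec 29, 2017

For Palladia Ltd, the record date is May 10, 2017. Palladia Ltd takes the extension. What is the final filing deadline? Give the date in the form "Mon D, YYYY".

Jun 29, 2017

Counting 30 business days after May 10, 2017 (skipping weekends and listed holidays) reaches Jun 22, 2017.
Jun 22, 2017 is a Thursday and not a listed holiday, so it stands.
Applying the 5-business-day extension: 5 business days after Jun 22, 2017 is Jun 29, 2017.
Since Jun 29, 2017 is a Thursday and not a holiday, the date is unchanged.
Deadline: Jun 29, 2017.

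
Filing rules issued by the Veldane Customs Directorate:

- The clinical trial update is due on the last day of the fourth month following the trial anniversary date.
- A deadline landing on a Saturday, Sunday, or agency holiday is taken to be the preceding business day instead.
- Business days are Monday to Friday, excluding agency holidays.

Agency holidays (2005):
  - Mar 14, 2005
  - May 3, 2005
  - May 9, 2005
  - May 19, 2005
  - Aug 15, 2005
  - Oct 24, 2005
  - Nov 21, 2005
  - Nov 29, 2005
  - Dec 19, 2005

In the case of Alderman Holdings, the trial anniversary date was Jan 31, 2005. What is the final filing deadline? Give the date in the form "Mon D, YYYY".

The fourth month after Jan 31, 2005 is May 2005, whose last day is May 31, 2005.
May 31, 2005 is a Tuesday and not a listed holiday, so it stands.
Final deadline: May 31, 2005.

May 31, 2005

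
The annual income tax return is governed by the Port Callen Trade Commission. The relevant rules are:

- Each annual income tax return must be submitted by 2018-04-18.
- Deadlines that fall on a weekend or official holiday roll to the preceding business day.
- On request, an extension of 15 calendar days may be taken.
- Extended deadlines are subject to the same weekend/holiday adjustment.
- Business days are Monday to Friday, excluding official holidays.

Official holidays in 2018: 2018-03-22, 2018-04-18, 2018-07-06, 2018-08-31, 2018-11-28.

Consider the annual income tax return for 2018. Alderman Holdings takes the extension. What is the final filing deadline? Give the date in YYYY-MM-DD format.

The statutory due date is 2018-04-18.
2018-04-18 falls on a listed holiday. Rolling to the preceding business day gives 2018-04-17, a Tuesday.
Applying the 15-calendar-day extension: 2018-04-17 + 15 days = 2018-05-02.
2018-05-02 falls on a Wednesday, which is a business day, so no adjustment is needed.
Deadline: 2018-05-02.

2018-05-02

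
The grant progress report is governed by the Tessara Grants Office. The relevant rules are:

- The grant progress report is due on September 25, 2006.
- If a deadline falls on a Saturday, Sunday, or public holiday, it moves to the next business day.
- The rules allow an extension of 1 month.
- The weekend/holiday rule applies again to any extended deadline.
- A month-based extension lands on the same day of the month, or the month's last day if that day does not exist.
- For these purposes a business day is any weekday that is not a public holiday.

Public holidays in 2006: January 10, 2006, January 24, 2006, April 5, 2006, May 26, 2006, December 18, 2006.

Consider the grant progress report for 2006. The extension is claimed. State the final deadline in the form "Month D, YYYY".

Start from the fixed due date, September 25, 2006.
September 25, 2006 is a Monday and not a listed holiday, so it stands.
Add 1 month to September 25, 2006: October 25, 2006.
Since October 25, 2006 is a Wednesday and not a holiday, the date is unchanged.
Deadline: October 25, 2006.

October 25, 2006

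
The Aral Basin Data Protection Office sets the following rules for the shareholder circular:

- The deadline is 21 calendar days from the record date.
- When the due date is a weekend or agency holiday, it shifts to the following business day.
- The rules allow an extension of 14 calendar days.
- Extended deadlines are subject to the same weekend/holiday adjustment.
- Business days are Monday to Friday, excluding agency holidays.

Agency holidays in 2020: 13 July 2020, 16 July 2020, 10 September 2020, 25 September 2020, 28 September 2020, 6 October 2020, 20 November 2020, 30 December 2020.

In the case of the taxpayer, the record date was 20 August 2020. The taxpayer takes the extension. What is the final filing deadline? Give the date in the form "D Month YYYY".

29 September 2020

From 20 August 2020, 21 calendar days later is 10 September 2020.
10 September 2020 falls on a listed holiday. Rolling to the next business day gives 11 September 2020, a Friday.
The 14-calendar-day extension moves the deadline from 11 September 2020 to 25 September 2020.
25 September 2020 falls on a listed holiday. Rolling to the next business day gives 29 September 2020, a Tuesday.
Final deadline: 29 September 2020.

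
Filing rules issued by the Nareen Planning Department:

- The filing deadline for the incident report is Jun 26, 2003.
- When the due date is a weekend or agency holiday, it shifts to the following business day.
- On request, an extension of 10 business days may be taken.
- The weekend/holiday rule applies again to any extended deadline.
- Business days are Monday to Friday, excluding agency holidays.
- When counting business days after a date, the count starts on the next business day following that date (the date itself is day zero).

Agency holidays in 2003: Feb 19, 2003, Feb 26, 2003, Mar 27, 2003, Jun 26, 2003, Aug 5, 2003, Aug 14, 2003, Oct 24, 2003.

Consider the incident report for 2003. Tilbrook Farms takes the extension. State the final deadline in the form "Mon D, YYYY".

Jul 11, 2003

The stated deadline is Jun 26, 2003.
Because Jun 26, 2003 is a listed holiday, the deadline becomes Jun 27, 2003 (Friday).
Applying the 10-business-day extension: 10 business days after Jun 27, 2003 is Jul 11, 2003.
Since Jul 11, 2003 is a Friday and not a holiday, the date is unchanged.
Final deadline: Jul 11, 2003.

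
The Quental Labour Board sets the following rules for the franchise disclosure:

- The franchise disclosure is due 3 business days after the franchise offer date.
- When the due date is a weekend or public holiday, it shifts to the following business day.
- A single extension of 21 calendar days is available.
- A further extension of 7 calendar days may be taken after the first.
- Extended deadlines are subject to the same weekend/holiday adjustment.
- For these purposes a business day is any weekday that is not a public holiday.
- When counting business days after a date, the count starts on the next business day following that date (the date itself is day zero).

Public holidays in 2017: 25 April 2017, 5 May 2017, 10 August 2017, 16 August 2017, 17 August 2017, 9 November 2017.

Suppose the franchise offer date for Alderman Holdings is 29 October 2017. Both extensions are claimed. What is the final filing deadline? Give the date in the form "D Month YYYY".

Starting the day after 29 October 2017 and counting 3 business days lands on 1 November 2017.
1 November 2017 falls on a Wednesday, which is a business day, so no adjustment is needed.
Applying the 21-calendar-day extension: 1 November 2017 + 21 days = 22 November 2017.
22 November 2017 falls on a Wednesday, which is a business day, so no adjustment is needed.
Applying the 7-calendar-day extension: 22 November 2017 + 7 days = 29 November 2017.
29 November 2017 falls on a Wednesday, which is a business day, so no adjustment is needed.
So the filing is due 29 November 2017.

29 November 2017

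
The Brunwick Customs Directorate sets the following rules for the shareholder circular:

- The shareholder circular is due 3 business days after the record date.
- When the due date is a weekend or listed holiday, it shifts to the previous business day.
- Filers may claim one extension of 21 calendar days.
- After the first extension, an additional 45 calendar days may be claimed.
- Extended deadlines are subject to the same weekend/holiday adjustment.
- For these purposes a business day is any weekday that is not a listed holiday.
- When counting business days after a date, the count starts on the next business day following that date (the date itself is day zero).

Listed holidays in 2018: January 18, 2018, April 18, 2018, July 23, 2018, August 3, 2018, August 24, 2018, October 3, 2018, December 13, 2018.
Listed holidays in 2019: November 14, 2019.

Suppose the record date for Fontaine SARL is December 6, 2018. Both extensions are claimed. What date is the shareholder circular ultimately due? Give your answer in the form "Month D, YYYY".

February 15, 2019

Counting 3 business days after December 6, 2018 (skipping weekends and listed holidays) reaches December 11, 2018.
December 11, 2018 is a Tuesday and not a listed holiday, so it stands.
Add the 21 calendar-day extension to December 11, 2018: January 1, 2019.
January 1, 2019 is a Tuesday and not a listed holiday, so it stands.
The 45-calendar-day extension moves the deadline from January 1, 2019 to February 15, 2019.
February 15, 2019 is a Friday and not a listed holiday, so it stands.
Deadline: February 15, 2019.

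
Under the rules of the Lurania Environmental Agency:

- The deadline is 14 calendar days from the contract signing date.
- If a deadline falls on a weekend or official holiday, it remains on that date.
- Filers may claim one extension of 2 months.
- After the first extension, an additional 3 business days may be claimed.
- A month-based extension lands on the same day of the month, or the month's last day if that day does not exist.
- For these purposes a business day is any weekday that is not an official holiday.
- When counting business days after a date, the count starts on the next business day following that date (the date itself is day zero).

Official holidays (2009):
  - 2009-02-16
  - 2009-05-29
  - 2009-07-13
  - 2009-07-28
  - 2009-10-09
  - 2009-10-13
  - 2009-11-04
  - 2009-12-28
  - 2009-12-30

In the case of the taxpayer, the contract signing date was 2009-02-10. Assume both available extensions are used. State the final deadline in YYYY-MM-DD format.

2009-04-29

Adding 14 calendar days to 2009-02-10 gives 2009-02-24.
No adjustment is made for weekends or holidays, so 2009-02-24 stands.
Add 2 months to 2009-02-24: 2009-04-24.
2009-04-24 falls on a Friday. The rules make no weekend/holiday allowance, so it remains 2009-04-24.
Counting 3 further business days from 2009-04-24 reaches 2009-04-29.
2009-04-29 falls on a Wednesday. The rules make no weekend/holiday allowance, so it remains 2009-04-29.
The final due date is 2009-04-29.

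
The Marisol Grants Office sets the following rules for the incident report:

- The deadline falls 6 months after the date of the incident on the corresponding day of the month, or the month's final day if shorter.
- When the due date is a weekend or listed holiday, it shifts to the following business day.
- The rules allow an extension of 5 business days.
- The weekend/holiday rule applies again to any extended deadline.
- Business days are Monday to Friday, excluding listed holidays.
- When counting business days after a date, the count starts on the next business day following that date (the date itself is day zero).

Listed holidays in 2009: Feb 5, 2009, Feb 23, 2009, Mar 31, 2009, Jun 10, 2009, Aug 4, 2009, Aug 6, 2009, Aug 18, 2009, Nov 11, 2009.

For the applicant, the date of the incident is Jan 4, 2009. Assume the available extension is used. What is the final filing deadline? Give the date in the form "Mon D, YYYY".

6 months after Jan 4, 2009, on the same day of the month, is Jul 4, 2009.
Because Jul 4, 2009 is a Saturday, the deadline becomes Jul 6, 2009 (Monday).
The 5-business-day extension runs from Jul 6, 2009 to Jul 13, 2009.
Jul 13, 2009 (Monday) is already a business day.
Deadline: Jul 13, 2009.

Jul 13, 2009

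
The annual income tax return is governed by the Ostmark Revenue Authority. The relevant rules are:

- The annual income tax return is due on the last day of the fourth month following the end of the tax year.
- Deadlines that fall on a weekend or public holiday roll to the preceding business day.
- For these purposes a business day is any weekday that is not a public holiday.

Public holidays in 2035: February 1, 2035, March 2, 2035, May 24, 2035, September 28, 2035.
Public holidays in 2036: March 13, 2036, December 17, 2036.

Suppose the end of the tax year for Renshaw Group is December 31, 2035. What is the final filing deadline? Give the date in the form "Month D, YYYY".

The fourth month after December 31, 2035 is April 2036, whose last day is April 30, 2036.
April 30, 2036 falls on a Wednesday, which is a business day, so no adjustment is needed.
So the filing is due April 30, 2036.

April 30, 2036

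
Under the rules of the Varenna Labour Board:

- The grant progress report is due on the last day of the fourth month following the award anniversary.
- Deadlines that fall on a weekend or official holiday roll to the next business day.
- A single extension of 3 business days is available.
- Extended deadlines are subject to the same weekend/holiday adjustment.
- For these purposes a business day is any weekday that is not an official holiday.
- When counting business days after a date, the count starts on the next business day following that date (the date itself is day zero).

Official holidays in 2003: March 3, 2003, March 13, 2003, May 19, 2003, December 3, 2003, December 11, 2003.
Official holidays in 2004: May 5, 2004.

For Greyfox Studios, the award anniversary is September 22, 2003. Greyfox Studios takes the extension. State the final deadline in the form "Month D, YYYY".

4 months after September 22, 2003 falls in January 2004; the last day of that month is January 31, 2004.
January 31, 2004 is a Saturday; the next business day is February 2, 2004 (Monday).
Applying the 3-business-day extension: 3 business days after February 2, 2004 is February 5, 2004.
February 5, 2004 (Thursday) is already a business day.
Deadline: February 5, 2004.

February 5, 2004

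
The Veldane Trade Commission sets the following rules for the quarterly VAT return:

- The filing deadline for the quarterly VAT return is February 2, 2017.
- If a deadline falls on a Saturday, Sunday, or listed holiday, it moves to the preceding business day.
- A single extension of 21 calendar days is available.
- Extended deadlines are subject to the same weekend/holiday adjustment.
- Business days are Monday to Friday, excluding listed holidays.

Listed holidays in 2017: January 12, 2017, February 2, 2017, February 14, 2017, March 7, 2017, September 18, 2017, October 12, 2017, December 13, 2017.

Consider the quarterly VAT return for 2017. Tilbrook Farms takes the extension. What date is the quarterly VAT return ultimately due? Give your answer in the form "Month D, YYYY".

The statutory due date is February 2, 2017.
February 2, 2017 is a listed holiday; the preceding business day is February 1, 2017 (Wednesday).
Add the 21 calendar-day extension to February 1, 2017: February 22, 2017.
February 22, 2017 (Wednesday) is already a business day.
Final deadline: February 22, 2017.

February 22, 2017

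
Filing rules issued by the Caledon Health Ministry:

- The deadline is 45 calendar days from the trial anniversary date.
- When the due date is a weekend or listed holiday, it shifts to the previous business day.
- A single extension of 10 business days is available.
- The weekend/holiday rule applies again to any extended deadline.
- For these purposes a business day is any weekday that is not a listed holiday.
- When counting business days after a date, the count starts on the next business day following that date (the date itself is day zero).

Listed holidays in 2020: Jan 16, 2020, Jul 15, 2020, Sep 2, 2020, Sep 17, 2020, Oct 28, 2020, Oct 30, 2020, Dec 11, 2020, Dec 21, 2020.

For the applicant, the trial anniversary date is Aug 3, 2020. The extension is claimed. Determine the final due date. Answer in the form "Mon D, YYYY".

45 calendar days after Aug 3, 2020 is Sep 17, 2020.
Sep 17, 2020 is a listed holiday; the preceding business day is Sep 16, 2020 (Wednesday).
Applying the 10-business-day extension: 10 business days after Sep 16, 2020 is Oct 1, 2020.
Oct 1, 2020 falls on a Thursday, which is a business day, so no adjustment is needed.
So the filing is due Oct 1, 2020.

Oct 1, 2020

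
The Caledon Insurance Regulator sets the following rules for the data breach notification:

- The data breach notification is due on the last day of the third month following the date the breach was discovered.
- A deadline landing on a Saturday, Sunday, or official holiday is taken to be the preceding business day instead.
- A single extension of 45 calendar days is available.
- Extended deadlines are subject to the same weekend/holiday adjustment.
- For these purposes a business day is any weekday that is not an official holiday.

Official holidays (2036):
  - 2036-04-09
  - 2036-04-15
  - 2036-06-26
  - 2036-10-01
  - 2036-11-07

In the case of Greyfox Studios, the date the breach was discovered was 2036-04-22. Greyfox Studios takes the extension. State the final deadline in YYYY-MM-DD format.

The third month after 2036-04-22 is July 2036, whose last day is 2036-07-31.
Since 2036-07-31 is a Thursday and not a holiday, the date is unchanged.
Add the 45 calendar-day extension to 2036-07-31: 2036-09-14.
Because 2036-09-14 is a Sunday, the deadline becomes 2036-09-12 (Friday).
Final deadline: 2036-09-12.

2036-09-12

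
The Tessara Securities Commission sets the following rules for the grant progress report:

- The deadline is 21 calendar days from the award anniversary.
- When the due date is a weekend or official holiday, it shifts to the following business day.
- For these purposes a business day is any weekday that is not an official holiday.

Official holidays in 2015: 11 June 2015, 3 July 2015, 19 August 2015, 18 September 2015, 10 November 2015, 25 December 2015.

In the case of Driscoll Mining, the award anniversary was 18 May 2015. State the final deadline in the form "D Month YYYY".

8 June 2015

Trigger date 18 May 2015 + 21 calendar days = 8 June 2015.
8 June 2015 (Monday) is already a business day.
So the filing is due 8 June 2015.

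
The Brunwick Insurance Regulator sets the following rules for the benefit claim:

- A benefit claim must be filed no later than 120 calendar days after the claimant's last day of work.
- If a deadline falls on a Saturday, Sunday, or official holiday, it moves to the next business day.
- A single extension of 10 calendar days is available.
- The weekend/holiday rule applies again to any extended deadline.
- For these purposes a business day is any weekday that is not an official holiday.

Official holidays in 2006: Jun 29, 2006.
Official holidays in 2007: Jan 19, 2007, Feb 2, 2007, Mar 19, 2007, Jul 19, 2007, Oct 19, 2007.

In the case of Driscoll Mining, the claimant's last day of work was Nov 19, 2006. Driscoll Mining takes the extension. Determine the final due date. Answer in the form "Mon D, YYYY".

Mar 30, 2007

Adding 120 calendar days to Nov 19, 2006 gives Mar 19, 2007.
Mar 19, 2007 is a listed holiday, so it moves to the next business day, Mar 20, 2007 (Tuesday).
Applying the 10-calendar-day extension: Mar 20, 2007 + 10 days = Mar 30, 2007.
Mar 30, 2007 (Friday) is already a business day.
The final due date is Mar 30, 2007.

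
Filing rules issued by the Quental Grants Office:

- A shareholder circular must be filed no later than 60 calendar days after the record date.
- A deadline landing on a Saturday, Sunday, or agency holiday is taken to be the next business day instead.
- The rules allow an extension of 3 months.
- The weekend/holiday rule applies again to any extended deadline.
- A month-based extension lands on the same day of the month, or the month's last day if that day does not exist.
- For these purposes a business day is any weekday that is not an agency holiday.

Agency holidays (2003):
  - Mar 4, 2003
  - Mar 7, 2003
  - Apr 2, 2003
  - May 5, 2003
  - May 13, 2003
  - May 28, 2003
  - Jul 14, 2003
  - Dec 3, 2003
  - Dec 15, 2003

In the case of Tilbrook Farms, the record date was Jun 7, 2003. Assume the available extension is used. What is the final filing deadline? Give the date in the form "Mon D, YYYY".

Nov 6, 2003

From Jun 7, 2003, 60 calendar days later is Aug 6, 2003.
Since Aug 6, 2003 is a Wednesday and not a holiday, the date is unchanged.
Add 3 months to Aug 6, 2003: Nov 6, 2003.
Since Nov 6, 2003 is a Thursday and not a holiday, the date is unchanged.
Deadline: Nov 6, 2003.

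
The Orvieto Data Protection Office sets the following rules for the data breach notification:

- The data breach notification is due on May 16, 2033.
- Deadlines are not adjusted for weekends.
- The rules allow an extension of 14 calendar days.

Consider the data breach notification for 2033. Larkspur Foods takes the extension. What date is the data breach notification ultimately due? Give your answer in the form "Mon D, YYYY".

May 30, 2033

Start from the fixed due date, May 16, 2033.
May 16, 2033 falls on a Monday. The rules make no weekend/holiday allowance, so it remains May 16, 2033.
With the 14-day extension, May 16, 2033 becomes May 30, 2033.
May 30, 2033 falls on a Monday. The rules make no weekend/holiday allowance, so it remains May 30, 2033.
So the filing is due May 30, 2033.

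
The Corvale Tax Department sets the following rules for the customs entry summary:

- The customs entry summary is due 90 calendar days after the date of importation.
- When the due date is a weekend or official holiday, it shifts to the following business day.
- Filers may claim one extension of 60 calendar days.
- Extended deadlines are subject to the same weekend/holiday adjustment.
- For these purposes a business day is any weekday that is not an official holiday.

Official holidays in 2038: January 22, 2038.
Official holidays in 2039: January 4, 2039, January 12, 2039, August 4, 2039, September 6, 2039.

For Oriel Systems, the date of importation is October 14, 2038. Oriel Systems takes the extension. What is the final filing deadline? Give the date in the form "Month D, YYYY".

Trigger date October 14, 2038 + 90 calendar days = January 12, 2039.
January 12, 2039 falls on a listed holiday. Rolling to the next business day gives January 13, 2039, a Thursday.
Applying the 60-calendar-day extension: January 13, 2039 + 60 days = March 14, 2039.
Since March 14, 2039 is a Monday and not a holiday, the date is unchanged.
So the filing is due March 14, 2039.

March 14, 2039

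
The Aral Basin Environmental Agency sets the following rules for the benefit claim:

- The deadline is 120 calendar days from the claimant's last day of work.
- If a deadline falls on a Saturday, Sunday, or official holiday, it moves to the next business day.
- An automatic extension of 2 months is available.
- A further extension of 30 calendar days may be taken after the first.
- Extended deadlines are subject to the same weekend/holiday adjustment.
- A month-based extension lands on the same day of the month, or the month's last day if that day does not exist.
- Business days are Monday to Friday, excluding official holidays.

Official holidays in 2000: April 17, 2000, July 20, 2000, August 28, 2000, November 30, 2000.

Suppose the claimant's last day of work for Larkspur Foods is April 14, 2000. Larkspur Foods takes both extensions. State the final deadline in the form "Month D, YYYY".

November 15, 2000

From April 14, 2000, 120 calendar days later is August 12, 2000.
August 12, 2000 is a Saturday, so it moves to the next business day, August 14, 2000 (Monday).
Add 2 months to August 14, 2000: October 14, 2000.
October 14, 2000 falls on a Saturday. Rolling to the next business day gives October 16, 2000, a Monday.
Applying the 30-calendar-day extension: October 16, 2000 + 30 days = November 15, 2000.
November 15, 2000 falls on a Wednesday, which is a business day, so no adjustment is needed.
Final deadline: November 15, 2000.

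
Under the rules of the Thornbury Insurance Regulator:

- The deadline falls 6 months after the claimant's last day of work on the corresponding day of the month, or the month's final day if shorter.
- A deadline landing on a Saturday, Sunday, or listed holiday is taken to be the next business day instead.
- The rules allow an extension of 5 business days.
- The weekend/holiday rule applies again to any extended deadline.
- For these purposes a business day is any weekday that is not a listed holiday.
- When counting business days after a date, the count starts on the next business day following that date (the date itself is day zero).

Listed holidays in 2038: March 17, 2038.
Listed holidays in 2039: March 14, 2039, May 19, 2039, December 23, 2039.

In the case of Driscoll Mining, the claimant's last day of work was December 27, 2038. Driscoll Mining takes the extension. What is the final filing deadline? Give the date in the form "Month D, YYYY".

6 months after December 27, 2038, on the same day of the month, is June 27, 2039.
Since June 27, 2039 is a Monday and not a holiday, the date is unchanged.
Counting 5 further business days from June 27, 2039 reaches July 4, 2039.
July 4, 2039 is a Monday and not a listed holiday, so it stands.
Final deadline: July 4, 2039.

July 4, 2039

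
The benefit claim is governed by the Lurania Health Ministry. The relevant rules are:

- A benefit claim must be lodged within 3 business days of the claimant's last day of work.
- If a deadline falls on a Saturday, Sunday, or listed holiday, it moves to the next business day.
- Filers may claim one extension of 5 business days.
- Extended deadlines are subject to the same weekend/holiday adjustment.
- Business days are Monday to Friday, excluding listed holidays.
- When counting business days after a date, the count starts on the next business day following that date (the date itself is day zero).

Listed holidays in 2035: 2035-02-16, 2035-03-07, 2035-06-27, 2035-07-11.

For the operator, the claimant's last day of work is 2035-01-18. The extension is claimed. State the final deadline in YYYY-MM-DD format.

2035-01-30

Counting 3 business days after 2035-01-18 (skipping weekends and listed holidays) reaches 2035-01-23.
2035-01-23 falls on a Tuesday, which is a business day, so no adjustment is needed.
Counting 5 further business days from 2035-01-23 reaches 2035-01-30.
2035-01-30 is a Tuesday and not a listed holiday, so it stands.
Final deadline: 2035-01-30.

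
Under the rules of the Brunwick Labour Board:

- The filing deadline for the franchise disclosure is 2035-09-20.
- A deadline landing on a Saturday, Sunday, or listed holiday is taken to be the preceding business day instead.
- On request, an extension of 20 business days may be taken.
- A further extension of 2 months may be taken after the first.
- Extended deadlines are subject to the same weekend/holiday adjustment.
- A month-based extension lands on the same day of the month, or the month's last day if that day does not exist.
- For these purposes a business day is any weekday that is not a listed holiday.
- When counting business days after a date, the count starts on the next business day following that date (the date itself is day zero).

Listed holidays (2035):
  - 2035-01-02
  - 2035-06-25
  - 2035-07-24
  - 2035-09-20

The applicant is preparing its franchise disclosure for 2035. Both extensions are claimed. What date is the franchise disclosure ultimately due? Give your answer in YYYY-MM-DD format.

2035-12-18

The stated deadline is 2035-09-20.
Because 2035-09-20 is a listed holiday, the deadline becomes 2035-09-19 (Wednesday).
Counting 20 further business days from 2035-09-19 reaches 2035-10-18.
2035-10-18 falls on a Thursday, which is a business day, so no adjustment is needed.
The 2 months extension carries 2035-10-18 to 2035-12-18.
Since 2035-12-18 is a Tuesday and not a holiday, the date is unchanged.
So the filing is due 2035-12-18.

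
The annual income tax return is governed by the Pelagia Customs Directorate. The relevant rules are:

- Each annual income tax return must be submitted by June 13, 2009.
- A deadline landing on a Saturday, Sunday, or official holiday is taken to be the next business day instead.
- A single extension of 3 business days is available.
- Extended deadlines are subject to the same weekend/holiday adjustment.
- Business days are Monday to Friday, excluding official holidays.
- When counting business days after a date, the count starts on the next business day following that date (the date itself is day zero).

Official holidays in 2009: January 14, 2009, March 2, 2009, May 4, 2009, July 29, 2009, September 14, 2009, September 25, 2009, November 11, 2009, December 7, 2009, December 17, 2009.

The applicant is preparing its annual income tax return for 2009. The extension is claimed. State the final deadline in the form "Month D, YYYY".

Start from the fixed due date, June 13, 2009.
June 13, 2009 is a Saturday; the next business day is June 15, 2009 (Monday).
Counting 3 further business days from June 15, 2009 reaches June 18, 2009.
June 18, 2009 (Thursday) is already a business day.
So the filing is due June 18, 2009.

June 18, 2009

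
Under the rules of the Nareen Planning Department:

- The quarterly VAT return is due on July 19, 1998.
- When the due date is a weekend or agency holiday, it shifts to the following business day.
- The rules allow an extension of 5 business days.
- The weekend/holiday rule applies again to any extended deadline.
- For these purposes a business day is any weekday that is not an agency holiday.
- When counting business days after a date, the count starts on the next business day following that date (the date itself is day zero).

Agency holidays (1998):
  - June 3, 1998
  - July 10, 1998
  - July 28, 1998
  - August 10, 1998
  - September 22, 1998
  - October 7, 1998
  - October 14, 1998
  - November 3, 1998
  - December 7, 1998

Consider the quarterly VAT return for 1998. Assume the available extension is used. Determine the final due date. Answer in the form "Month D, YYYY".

The stated deadline is July 19, 1998.
Because July 19, 1998 is a Sunday, the deadline becomes July 20, 1998 (Monday).
Applying the 5-business-day extension: 5 business days after July 20, 1998 is July 27, 1998.
July 27, 1998 falls on a Monday, which is a business day, so no adjustment is needed.
The final due date is July 27, 1998.

July 27, 1998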